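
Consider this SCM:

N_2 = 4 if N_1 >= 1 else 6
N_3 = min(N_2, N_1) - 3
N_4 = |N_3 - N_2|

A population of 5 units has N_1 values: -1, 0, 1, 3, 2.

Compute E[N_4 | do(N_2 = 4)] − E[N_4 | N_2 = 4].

1

do(N_2=4) breaks N_2's dependence on N_1. With N_2=4 fixed, N_4 across the units is 8, 7, 6, 4, 5, mean 6.
Observing N_2=4 restricts to units where N_2's equation naturally yields 4: N_1 ∈ {1, 3, 2}. In that subpopulation N_4 = 6, 4, 5, mean 5.
Difference = 6 − 5 = 1.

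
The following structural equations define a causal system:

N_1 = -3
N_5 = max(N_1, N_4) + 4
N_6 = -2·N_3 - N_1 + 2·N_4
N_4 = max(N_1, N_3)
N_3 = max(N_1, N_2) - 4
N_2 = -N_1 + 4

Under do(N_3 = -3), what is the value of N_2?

Under do(N_3=-3), the mechanism N_3 = max(N_1, N_2) - 4 is discarded; N_3 is fixed at -3.
Since N_2 is not a descendant of the intervened variable, it is unaffected.
N_2 = -N_1 + 4  [with N_1=-3]  = 7

7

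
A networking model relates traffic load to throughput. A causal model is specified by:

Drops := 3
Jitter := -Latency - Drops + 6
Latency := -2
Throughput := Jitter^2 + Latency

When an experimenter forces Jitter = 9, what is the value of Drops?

Under do(Jitter=9), the mechanism Jitter := -Latency - Drops + 6 is discarded; Jitter is fixed at 9.
Since Drops is not a descendant of the intervened variable, it is unaffected.

3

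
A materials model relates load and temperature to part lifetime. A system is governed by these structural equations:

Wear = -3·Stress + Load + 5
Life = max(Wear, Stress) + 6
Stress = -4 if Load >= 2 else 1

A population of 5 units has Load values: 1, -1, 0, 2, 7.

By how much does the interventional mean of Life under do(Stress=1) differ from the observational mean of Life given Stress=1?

1.8

Every unit gets Stress=1 under the intervention. Life values become 9, 7, 8, 10, 15; E[Life|do(Stress=1)] = 9.8.
Observing Stress=1 restricts to units where Stress's equation naturally yields 1: Load ∈ {1, -1, 0}. In that subpopulation Life = 9, 7, 8, mean 8.
Difference = 9.8 − 8 = 1.8.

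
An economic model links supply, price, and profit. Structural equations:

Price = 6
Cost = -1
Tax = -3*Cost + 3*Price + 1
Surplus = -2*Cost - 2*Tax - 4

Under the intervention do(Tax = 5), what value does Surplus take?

The intervention breaks the incoming arrows to Tax: Tax = -3*Cost + 3*Price + 1 no longer applies, and Tax = 5.
Surplus = -2*Cost - 2*Tax - 4  [with Cost=-1, Tax=5]  = -12

-12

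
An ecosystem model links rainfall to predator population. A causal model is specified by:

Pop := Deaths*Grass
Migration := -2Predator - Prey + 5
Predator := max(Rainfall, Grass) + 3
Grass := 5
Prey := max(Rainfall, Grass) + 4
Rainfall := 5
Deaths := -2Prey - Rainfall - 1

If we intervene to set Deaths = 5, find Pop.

Under do(Deaths=5), the mechanism Deaths := -2Prey - Rainfall - 1 is discarded; Deaths is fixed at 5.
Pop = Deaths*Grass  [with Deaths=5, Grass=5]  = 25

25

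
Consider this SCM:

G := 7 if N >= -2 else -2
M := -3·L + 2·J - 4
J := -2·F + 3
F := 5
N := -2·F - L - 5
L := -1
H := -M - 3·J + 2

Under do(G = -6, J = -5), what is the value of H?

28

Setting G = -6, J = -5 by intervention discards those variables' equations.
M = -3·L + 2·J - 4  [with L=-1, J=-5]  = -11
H = -M - 3·J + 2  [with M=-11, J=-5]  = 28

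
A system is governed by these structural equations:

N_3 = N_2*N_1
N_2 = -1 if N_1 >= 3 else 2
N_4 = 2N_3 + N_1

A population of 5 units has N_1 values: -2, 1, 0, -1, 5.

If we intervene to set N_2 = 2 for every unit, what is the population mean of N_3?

Every unit gets N_2=2 under the intervention. N_3 values become -4, 2, 0, -2, 10; E[N_3|do(N_2=2)] = 1.2.

1.2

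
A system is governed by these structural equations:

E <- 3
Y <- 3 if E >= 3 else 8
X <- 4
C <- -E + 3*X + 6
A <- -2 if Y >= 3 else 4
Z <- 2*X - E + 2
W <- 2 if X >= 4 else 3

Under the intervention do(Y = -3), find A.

Under do(Y=-3), the mechanism Y <- 3 if E >= 3 else 8 is discarded; Y is fixed at -3.
A = -2 if Y >= 3 else 4  [with Y=-3]  = 4

4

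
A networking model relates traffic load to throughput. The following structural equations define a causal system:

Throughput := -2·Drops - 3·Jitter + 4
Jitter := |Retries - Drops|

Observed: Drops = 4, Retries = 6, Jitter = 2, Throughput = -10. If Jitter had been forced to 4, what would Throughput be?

-16

The intervention breaks the incoming arrows to Jitter: Jitter := |Retries - Drops| no longer applies, and Jitter = 4.
Throughput = -2·Drops - 3·Jitter + 4  [with Drops=4, Jitter=4]  = -16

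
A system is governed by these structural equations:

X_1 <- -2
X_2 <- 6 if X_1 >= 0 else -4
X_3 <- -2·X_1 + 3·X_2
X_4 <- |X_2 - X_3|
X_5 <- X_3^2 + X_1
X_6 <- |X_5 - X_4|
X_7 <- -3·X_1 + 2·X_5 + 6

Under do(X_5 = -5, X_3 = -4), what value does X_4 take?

Under do(X_5 = -5, X_3 = -4), each intervened variable's structural equation is replaced by its fixed value.
X_2 = 6 if X_1 >= 0 else -4  [with X_1=-2]  = -4
X_4 = |X_2 - X_3|  [with X_2=-4, X_3=-4]  = 0

0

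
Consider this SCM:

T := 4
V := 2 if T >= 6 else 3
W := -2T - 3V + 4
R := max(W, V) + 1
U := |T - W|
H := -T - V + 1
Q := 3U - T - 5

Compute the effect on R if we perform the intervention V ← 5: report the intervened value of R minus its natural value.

Under do(V=5), the mechanism V := 2 if T >= 6 else 3 is discarded; V is fixed at 5.
W = -2T - 3V + 4  [with T=4, V=5]  = -19
R = max(W, V) + 1  [with W=-19, V=5]  = 6
Without intervention: V = 2 if T >= 6 else 3  [with T=4]  = 3; W = -2T - 3V + 4  [with T=4, V=3]  = -13; R = max(W, V) + 1  [with W=-13, V=3]  = 4.
Change = 6 − 4 = 2.

2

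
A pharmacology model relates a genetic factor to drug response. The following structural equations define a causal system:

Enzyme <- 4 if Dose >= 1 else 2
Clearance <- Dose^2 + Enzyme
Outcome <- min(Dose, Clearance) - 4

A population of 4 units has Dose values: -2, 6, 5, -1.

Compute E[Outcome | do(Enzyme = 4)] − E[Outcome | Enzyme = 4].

-3.5

Every unit gets Enzyme=4 under the intervention. Outcome values become -6, 2, 1, -5; E[Outcome|do(Enzyme=4)] = -2.
Conditioning on Enzyme=4 selects the 2 unit(s) with Dose ∈ {6, 5}. Their Outcome values: 2, 1. Mean = 1.5.
Difference = -2 − 1.5 = -3.5.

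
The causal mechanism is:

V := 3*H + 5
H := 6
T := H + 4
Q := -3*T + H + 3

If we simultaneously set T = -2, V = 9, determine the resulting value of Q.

15

Setting T = -2, V = 9 by intervention discards those variables' equations.
Q = -3*T + H + 3  [with T=-2, H=6]  = 15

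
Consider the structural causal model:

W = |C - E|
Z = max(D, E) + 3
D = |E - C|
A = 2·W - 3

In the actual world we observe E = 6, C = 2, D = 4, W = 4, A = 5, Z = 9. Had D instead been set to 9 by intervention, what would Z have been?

The intervention breaks the incoming arrows to D: D = |E - C| no longer applies, and D = 9.
Z = max(D, E) + 3  [with D=9, E=6]  = 12

12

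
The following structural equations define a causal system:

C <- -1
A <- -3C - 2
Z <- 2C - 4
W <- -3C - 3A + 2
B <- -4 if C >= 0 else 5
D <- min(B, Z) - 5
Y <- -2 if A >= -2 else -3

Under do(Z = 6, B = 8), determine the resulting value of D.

Setting Z = 6, B = 8 by intervention discards those variables' equations.
D = min(B, Z) - 5  [with B=8, Z=6]  = 1

1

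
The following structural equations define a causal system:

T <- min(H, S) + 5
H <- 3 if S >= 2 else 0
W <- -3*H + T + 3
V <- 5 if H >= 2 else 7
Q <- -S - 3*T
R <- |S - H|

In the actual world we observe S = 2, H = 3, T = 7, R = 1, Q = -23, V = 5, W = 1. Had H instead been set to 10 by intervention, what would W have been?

Under do(H=10), the mechanism H <- 3 if S >= 2 else 0 is discarded; H is fixed at 10.
T = min(H, S) + 5  [with H=10, S=2]  = 7
W = -3*H + T + 3  [with H=10, T=7]  = -20

-20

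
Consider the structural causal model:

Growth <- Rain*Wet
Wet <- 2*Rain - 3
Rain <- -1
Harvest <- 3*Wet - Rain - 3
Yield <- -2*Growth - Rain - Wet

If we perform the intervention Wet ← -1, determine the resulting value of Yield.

0

Under do(Wet=-1), the mechanism Wet <- 2*Rain - 3 is discarded; Wet is fixed at -1.
Growth = Rain*Wet  [with Rain=-1, Wet=-1]  = 1
Yield = -2*Growth - Rain - Wet  [with Growth=1, Rain=-1, Wet=-1]  = 0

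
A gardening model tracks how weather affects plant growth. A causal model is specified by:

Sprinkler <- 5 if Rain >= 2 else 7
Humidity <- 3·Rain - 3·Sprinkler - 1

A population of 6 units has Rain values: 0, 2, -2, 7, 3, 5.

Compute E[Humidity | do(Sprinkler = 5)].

-8.5

Every unit gets Sprinkler=5 under the intervention. Humidity values become -16, -10, -22, 5, -7, -1; E[Humidity|do(Sprinkler=5)] = -8.5.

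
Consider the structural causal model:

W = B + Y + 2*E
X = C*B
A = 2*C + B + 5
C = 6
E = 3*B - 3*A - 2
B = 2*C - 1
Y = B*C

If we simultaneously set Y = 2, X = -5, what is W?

Under do(Y = 2, X = -5), each intervened variable's structural equation is replaced by its fixed value.
B = 2*C - 1  [with C=6]  = 11
A = 2*C + B + 5  [with C=6, B=11]  = 28
E = 3*B - 3*A - 2  [with B=11, A=28]  = -53
W = B + Y + 2*E  [with B=11, Y=2, E=-53]  = -93

-93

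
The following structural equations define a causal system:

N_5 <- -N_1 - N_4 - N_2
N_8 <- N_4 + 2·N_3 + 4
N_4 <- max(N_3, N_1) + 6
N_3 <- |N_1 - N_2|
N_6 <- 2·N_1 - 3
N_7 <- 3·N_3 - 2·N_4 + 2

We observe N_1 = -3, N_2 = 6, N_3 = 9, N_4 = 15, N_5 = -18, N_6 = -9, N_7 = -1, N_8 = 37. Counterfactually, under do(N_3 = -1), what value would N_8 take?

The intervention breaks the incoming arrows to N_3: N_3 <- |N_1 - N_2| no longer applies, and N_3 = -1.
N_4 = max(N_3, N_1) + 6  [with N_3=-1, N_1=-3]  = 5
N_8 = N_4 + 2·N_3 + 4  [with N_4=5, N_3=-1]  = 7

7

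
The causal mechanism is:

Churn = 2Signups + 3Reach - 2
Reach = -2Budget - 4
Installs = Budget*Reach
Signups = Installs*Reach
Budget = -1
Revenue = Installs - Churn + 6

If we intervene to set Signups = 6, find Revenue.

Under do(Signups=6), the mechanism Signups = Installs*Reach is discarded; Signups is fixed at 6.
Reach = -2Budget - 4  [with Budget=-1]  = -2
Installs = Budget*Reach  [with Budget=-1, Reach=-2]  = 2
Churn = 2Signups + 3Reach - 2  [with Signups=6, Reach=-2]  = 4
Revenue = Installs - Churn + 6  [with Installs=2, Churn=4]  = 4

4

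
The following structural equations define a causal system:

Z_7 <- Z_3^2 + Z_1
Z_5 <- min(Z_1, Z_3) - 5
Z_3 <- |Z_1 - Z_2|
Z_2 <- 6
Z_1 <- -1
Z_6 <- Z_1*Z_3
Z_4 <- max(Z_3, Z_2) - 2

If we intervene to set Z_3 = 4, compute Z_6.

The intervention breaks the incoming arrows to Z_3: Z_3 <- |Z_1 - Z_2| no longer applies, and Z_3 = 4.
Z_6 = Z_1*Z_3  [with Z_1=-1, Z_3=4]  = -4

-4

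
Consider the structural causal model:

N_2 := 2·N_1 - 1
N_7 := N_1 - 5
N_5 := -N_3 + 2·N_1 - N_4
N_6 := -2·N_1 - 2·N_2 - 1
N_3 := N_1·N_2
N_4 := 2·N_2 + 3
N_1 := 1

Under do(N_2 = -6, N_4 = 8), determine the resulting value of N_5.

Setting N_2 = -6, N_4 = 8 by intervention discards those variables' equations.
N_3 = N_1·N_2  [with N_1=1, N_2=-6]  = -6
N_5 = -N_3 + 2·N_1 - N_4  [with N_3=-6, N_1=1, N_4=8]  = 0

0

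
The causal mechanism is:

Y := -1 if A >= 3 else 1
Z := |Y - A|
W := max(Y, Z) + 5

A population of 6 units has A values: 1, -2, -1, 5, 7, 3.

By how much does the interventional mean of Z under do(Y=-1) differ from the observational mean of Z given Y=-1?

-2.5

do(Y=-1) breaks Y's dependence on A. With Y=-1 fixed, Z across the units is 2, 1, 0, 6, 8, 4, mean 3.5.
Conditioning on Y=-1 selects the 3 unit(s) with A ∈ {5, 7, 3}. Their Z values: 6, 8, 4. Mean = 6.
Difference = 3.5 − 6 = -2.5.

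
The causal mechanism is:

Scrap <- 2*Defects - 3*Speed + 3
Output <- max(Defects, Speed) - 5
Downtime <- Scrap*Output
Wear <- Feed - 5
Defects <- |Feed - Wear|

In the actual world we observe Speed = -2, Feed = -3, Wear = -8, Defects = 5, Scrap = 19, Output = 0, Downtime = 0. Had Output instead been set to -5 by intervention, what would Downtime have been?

-95

Intervening sets Output = -5 and removes its equation (Output <- max(Defects, Speed) - 5).
Wear = Feed - 5  [with Feed=-3]  = -8
Defects = |Feed - Wear|  [with Feed=-3, Wear=-8]  = 5
Scrap = 2*Defects - 3*Speed + 3  [with Defects=5, Speed=-2]  = 19
Downtime = Scrap*Output  [with Scrap=19, Output=-5]  = -95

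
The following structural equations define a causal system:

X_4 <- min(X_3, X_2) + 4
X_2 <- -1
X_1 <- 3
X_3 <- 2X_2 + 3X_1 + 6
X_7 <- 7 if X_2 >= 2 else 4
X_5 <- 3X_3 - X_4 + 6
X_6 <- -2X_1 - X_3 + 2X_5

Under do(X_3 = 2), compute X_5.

9

do(X_3=2) replaces the equation X_3 <- 2X_2 + 3X_1 + 6 with the constant X_3 = 2.
X_4 = min(X_3, X_2) + 4  [with X_3=2, X_2=-1]  = 3
X_5 = 3X_3 - X_4 + 6  [with X_3=2, X_4=3]  = 9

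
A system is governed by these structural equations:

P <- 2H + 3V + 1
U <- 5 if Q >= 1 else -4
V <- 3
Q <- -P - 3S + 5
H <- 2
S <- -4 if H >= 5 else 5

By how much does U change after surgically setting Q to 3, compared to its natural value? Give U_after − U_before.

9

The intervention breaks the incoming arrows to Q: Q <- -P - 3S + 5 no longer applies, and Q = 3.
U = 5 if Q >= 1 else -4  [with Q=3]  = 5
Without intervention: S = -4 if H >= 5 else 5  [with H=2]  = 5; P = 2H + 3V + 1  [with H=2, V=3]  = 14; Q = -P - 3S + 5  [with P=14, S=5]  = -24; U = 5 if Q >= 1 else -4  [with Q=-24]  = -4.
Change = 5 − (-4) = 9.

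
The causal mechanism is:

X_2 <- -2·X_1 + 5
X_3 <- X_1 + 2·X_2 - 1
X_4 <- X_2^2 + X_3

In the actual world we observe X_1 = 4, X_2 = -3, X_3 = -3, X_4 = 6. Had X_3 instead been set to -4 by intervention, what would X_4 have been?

5

The intervention breaks the incoming arrows to X_3: X_3 <- X_1 + 2·X_2 - 1 no longer applies, and X_3 = -4.
X_2 = -2·X_1 + 5  [with X_1=4]  = -3
X_4 = X_2^2 + X_3  [with X_2=-3, X_3=-4]  = 5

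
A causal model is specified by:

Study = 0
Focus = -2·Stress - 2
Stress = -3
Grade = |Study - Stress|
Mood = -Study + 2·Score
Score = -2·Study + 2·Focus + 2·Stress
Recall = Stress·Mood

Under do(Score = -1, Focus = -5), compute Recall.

6

The joint intervention fixes Score = -1, Focus = -5, removing each variable's own equation.
Mood = -Study + 2·Score  [with Study=0, Score=-1]  = -2
Recall = Stress·Mood  [with Stress=-3, Mood=-2]  = 6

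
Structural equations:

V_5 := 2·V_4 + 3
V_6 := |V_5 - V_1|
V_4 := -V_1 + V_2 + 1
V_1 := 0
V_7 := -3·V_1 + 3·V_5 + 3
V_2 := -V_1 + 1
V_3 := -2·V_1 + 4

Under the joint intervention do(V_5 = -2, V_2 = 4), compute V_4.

Setting V_5 = -2, V_2 = 4 by intervention discards those variables' equations.
V_4 = -V_1 + V_2 + 1  [with V_1=0, V_2=4]  = 5

5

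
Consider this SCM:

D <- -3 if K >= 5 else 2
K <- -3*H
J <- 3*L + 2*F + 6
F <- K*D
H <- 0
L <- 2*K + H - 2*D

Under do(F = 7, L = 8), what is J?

44

Setting F = 7, L = 8 by intervention discards those variables' equations.
J = 3*L + 2*F + 6  [with L=8, F=7]  = 44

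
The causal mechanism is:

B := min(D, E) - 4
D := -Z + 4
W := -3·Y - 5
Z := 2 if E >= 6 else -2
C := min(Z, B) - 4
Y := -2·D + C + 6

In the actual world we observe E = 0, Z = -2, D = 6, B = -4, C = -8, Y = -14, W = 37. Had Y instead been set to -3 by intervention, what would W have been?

Intervening sets Y = -3 and removes its equation (Y := -2·D + C + 6).
W = -3·Y - 5  [with Y=-3]  = 4

4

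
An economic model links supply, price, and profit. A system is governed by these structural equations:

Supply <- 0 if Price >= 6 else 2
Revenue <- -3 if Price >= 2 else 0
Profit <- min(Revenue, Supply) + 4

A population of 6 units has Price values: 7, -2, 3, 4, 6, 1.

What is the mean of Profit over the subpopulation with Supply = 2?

Observing Supply=2 restricts to units where Supply's equation naturally yields 2: Price ∈ {-2, 3, 4, 1}. In that subpopulation Profit = 4, 1, 1, 4, mean 2.5.

2.5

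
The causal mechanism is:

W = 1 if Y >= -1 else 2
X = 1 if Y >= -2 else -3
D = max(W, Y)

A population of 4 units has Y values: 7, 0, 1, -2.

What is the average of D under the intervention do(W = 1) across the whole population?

2.5

The intervention sets W=1 in all 4 units regardless of Y. Recomputing D per unit gives 7, 1, 1, 1; average 2.5.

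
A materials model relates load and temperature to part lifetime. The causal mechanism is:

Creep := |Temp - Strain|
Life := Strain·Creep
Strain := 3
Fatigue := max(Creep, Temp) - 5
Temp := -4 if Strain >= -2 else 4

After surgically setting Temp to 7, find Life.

do(Temp=7) replaces the equation Temp := -4 if Strain >= -2 else 4 with the constant Temp = 7.
Creep = |Temp - Strain|  [with Temp=7, Strain=3]  = 4
Life = Strain·Creep  [with Strain=3, Creep=4]  = 12

12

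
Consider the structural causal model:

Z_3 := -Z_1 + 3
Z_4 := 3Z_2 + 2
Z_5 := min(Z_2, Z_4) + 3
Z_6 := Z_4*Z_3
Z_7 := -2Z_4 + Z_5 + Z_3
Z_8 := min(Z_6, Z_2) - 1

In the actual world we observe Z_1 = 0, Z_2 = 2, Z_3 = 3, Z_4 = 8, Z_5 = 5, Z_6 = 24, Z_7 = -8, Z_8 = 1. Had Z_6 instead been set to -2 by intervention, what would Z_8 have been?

-3

Intervening sets Z_6 = -2 and removes its equation (Z_6 := Z_4*Z_3).
Z_8 = min(Z_6, Z_2) - 1  [with Z_6=-2, Z_2=2]  = -3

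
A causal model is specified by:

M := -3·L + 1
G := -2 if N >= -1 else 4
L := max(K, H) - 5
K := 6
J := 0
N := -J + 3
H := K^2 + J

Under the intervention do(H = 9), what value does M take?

-11

Under do(H=9), the mechanism H := K^2 + J is discarded; H is fixed at 9.
L = max(K, H) - 5  [with K=6, H=9]  = 4
M = -3·L + 1  [with L=4]  = -11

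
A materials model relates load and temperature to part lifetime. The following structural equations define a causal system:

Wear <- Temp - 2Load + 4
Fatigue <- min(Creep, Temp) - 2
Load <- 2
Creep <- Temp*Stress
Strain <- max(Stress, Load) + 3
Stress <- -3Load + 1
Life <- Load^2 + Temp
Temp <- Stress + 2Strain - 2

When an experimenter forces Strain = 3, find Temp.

-1

The intervention breaks the incoming arrows to Strain: Strain <- max(Stress, Load) + 3 no longer applies, and Strain = 3.
Stress = -3Load + 1  [with Load=2]  = -5
Temp = Stress + 2Strain - 2  [with Stress=-5, Strain=3]  = -1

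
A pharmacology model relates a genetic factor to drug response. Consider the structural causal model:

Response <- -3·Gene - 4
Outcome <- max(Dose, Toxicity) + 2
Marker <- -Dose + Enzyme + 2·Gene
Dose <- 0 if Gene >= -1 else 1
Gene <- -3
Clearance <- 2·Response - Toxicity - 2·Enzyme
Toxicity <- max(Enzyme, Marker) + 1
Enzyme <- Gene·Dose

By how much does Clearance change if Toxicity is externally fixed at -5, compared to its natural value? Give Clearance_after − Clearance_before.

Intervening sets Toxicity = -5 and removes its equation (Toxicity <- max(Enzyme, Marker) + 1).
Dose = 0 if Gene >= -1 else 1  [with Gene=-3]  = 1
Enzyme = Gene·Dose  [with Gene=-3, Dose=1]  = -3
Response = -3·Gene - 4  [with Gene=-3]  = 5
Clearance = 2·Response - Toxicity - 2·Enzyme  [with Response=5, Toxicity=-5, Enzyme=-3]  = 21
Without intervention: Dose = 0 if Gene >= -1 else 1  [with Gene=-3]  = 1; Enzyme = Gene·Dose  [with Gene=-3, Dose=1]  = -3; Marker = -Dose + Enzyme + 2·Gene  [with Dose=1, Enzyme=-3, Gene=-3]  = -10; Response = -3·Gene - 4  [with Gene=-3]  = 5; Toxicity = max(Enzyme, Marker) + 1  [with Enzyme=-3, Marker=-10]  = -2; Clearance = 2·Response - Toxicity - 2·Enzyme  [with Response=5, Toxicity=-2, Enzyme=-3]  = 18.
Change = 21 − 18 = 3.

3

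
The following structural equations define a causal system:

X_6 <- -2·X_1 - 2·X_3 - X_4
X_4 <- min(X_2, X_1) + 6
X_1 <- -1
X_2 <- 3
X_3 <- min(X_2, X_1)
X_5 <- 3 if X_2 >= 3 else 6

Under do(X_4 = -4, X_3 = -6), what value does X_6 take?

18

The joint intervention fixes X_4 = -4, X_3 = -6, removing each variable's own equation.
X_6 = -2·X_1 - 2·X_3 - X_4  [with X_1=-1, X_3=-6, X_4=-4]  = 18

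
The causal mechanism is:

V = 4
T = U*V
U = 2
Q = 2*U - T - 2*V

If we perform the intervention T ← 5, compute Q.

-9

The intervention breaks the incoming arrows to T: T = U*V no longer applies, and T = 5.
Q = 2*U - T - 2*V  [with U=2, T=5, V=4]  = -9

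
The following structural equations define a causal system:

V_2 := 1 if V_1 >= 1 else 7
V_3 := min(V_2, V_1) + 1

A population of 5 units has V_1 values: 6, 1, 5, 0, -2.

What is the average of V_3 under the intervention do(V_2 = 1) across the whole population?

1.2

Under do(V_2=1), V_2's equation is replaced by V_2=1 for every unit. Per-unit V_3: 2, 2, 2, 1, -1. Mean = 1.2.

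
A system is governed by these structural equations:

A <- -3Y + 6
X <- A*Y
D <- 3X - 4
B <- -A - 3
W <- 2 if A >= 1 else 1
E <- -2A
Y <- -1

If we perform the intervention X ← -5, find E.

do(X=-5) replaces the equation X <- A*Y with the constant X = -5.
E is not downstream of the intervention, so its value is determined by the original equations.
A = -3Y + 6  [with Y=-1]  = 9
E = -2A  [with A=9]  = -18

-18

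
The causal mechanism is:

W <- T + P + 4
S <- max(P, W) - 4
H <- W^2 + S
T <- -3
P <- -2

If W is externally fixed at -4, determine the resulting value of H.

10

do(W=-4) replaces the equation W <- T + P + 4 with the constant W = -4.
S = max(P, W) - 4  [with P=-2, W=-4]  = -6
H = W^2 + S  [with W=-4, S=-6]  = 10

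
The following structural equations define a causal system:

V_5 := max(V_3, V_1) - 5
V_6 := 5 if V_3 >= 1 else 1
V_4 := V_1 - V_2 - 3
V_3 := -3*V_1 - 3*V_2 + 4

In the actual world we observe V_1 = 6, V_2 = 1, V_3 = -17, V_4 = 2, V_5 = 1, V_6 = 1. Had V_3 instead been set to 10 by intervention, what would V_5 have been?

5

do(V_3=10) replaces the equation V_3 := -3*V_1 - 3*V_2 + 4 with the constant V_3 = 10.
V_5 = max(V_3, V_1) - 5  [with V_3=10, V_1=6]  = 5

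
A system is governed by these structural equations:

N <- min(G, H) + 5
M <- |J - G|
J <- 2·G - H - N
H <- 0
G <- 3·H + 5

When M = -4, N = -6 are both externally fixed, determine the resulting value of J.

16

Under do(M = -4, N = -6), each intervened variable's structural equation is replaced by its fixed value.
G = 3·H + 5  [with H=0]  = 5
J = 2·G - H - N  [with G=5, H=0, N=-6]  = 16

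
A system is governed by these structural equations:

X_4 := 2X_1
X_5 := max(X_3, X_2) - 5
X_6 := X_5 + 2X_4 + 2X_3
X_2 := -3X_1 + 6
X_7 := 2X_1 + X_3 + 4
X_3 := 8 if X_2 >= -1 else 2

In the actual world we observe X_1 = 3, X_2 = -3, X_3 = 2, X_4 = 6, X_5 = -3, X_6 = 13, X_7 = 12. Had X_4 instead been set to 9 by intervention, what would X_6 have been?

Under do(X_4=9), the mechanism X_4 := 2X_1 is discarded; X_4 is fixed at 9.
X_2 = -3X_1 + 6  [with X_1=3]  = -3
X_3 = 8 if X_2 >= -1 else 2  [with X_2=-3]  = 2
X_5 = max(X_3, X_2) - 5  [with X_3=2, X_2=-3]  = -3
X_6 = X_5 + 2X_4 + 2X_3  [with X_5=-3, X_4=9, X_3=2]  = 19

19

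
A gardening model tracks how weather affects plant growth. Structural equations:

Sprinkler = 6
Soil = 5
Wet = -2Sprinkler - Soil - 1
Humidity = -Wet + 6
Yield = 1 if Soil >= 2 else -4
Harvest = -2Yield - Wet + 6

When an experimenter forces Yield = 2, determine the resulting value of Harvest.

The intervention breaks the incoming arrows to Yield: Yield = 1 if Soil >= 2 else -4 no longer applies, and Yield = 2.
Wet = -2Sprinkler - Soil - 1  [with Sprinkler=6, Soil=5]  = -18
Harvest = -2Yield - Wet + 6  [with Yield=2, Wet=-18]  = 20

20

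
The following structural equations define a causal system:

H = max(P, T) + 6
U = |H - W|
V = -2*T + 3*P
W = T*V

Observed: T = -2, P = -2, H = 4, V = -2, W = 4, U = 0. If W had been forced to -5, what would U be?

9

The intervention breaks the incoming arrows to W: W = T*V no longer applies, and W = -5.
H = max(P, T) + 6  [with P=-2, T=-2]  = 4
U = |H - W|  [with H=4, W=-5]  = 9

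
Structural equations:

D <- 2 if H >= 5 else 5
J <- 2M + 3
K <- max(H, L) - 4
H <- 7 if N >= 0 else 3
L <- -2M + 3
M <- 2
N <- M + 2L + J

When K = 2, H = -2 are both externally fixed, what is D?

Setting K = 2, H = -2 by intervention discards those variables' equations.
D = 2 if H >= 5 else 5  [with H=-2]  = 5

5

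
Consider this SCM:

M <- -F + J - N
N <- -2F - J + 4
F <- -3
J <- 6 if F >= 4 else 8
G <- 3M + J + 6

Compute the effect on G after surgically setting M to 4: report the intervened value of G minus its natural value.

Intervening sets M = 4 and removes its equation (M <- -F + J - N).
J = 6 if F >= 4 else 8  [with F=-3]  = 8
G = 3M + J + 6  [with M=4, J=8]  = 26
Without intervention: J = 6 if F >= 4 else 8  [with F=-3]  = 8; N = -2F - J + 4  [with F=-3, J=8]  = 2; M = -F + J - N  [with F=-3, J=8, N=2]  = 9; G = 3M + J + 6  [with M=9, J=8]  = 41.
Change = 26 − 41 = -15.

-15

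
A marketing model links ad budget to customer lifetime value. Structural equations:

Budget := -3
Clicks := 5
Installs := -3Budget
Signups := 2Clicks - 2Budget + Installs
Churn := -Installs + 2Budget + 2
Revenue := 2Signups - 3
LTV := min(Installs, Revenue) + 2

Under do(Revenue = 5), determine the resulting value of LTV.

Intervening sets Revenue = 5 and removes its equation (Revenue := 2Signups - 3).
Installs = -3Budget  [with Budget=-3]  = 9
LTV = min(Installs, Revenue) + 2  [with Installs=9, Revenue=5]  = 7

7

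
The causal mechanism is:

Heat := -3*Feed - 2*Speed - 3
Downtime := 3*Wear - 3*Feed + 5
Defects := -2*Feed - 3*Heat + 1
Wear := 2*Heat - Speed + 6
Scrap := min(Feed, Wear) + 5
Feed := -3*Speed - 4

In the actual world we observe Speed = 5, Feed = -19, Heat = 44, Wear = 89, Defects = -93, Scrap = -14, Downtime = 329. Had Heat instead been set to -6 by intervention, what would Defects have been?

do(Heat=-6) replaces the equation Heat := -3*Feed - 2*Speed - 3 with the constant Heat = -6.
Feed = -3*Speed - 4  [with Speed=5]  = -19
Defects = -2*Feed - 3*Heat + 1  [with Feed=-19, Heat=-6]  = 57

57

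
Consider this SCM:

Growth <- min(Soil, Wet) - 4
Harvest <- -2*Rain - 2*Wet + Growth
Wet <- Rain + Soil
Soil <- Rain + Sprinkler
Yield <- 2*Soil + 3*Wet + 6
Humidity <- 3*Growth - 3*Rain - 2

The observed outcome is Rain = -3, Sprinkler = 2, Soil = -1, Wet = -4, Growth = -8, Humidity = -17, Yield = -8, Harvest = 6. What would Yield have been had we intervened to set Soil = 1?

The intervention breaks the incoming arrows to Soil: Soil <- Rain + Sprinkler no longer applies, and Soil = 1.
Wet = Rain + Soil  [with Rain=-3, Soil=1]  = -2
Yield = 2*Soil + 3*Wet + 6  [with Soil=1, Wet=-2]  = 2

2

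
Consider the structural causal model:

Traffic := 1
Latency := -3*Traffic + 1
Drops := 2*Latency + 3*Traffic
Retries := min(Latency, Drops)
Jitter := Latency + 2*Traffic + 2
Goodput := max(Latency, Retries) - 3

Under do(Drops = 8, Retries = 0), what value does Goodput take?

-3

Setting Drops = 8, Retries = 0 by intervention discards those variables' equations.
Latency = -3*Traffic + 1  [with Traffic=1]  = -2
Goodput = max(Latency, Retries) - 3  [with Latency=-2, Retries=0]  = -3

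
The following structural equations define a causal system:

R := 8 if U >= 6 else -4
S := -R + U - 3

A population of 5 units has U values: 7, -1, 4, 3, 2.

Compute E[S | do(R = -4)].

4

Under do(R=-4), R's equation is replaced by R=-4 for every unit. Per-unit S: 8, 0, 5, 4, 3. Mean = 4.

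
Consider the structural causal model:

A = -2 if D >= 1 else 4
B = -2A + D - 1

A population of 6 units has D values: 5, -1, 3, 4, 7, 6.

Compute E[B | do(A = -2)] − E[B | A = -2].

-1

Every unit gets A=-2 under the intervention. B values become 8, 2, 6, 7, 10, 9; E[B|do(A=-2)] = 7.
Conditioning on A=-2 selects the 5 unit(s) with D ∈ {5, 3, 4, 7, 6}. Their B values: 8, 6, 7, 10, 9. Mean = 8.
Difference = 7 − 8 = -1.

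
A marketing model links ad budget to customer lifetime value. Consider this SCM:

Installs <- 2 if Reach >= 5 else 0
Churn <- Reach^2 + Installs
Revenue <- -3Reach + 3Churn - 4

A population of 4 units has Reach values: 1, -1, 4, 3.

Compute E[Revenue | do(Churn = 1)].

Under do(Churn=1), Churn's equation is replaced by Churn=1 for every unit. Per-unit Revenue: -4, 2, -13, -10. Mean = -6.25.

-6.25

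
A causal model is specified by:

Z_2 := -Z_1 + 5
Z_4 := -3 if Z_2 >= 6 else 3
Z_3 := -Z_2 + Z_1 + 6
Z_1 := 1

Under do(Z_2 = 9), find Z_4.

Under do(Z_2=9), the mechanism Z_2 := -Z_1 + 5 is discarded; Z_2 is fixed at 9.
Z_4 = -3 if Z_2 >= 6 else 3  [with Z_2=9]  = -3

-3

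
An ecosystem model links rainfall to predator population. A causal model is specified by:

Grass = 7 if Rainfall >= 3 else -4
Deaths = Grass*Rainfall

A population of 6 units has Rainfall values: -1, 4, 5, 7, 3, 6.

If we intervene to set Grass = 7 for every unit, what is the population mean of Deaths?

do(Grass=7) breaks Grass's dependence on Rainfall. With Grass=7 fixed, Deaths across the units is -7, 28, 35, 49, 21, 42, mean 28.

28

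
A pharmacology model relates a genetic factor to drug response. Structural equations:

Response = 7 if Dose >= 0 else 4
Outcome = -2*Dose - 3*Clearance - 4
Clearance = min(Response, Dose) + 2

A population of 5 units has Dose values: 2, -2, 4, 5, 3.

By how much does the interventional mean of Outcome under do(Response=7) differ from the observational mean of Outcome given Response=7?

5.5

The intervention sets Response=7 in all 5 units regardless of Dose. Recomputing Outcome per unit gives -20, 0, -30, -35, -25; average -22.
E[Outcome|Response=7] averages over only the 4 units with Response=7 (Dose = 2, 4, 5, 3): Outcome = -20, -30, -35, -25, mean -27.5.
Difference = -22 − (-27.5) = 5.5.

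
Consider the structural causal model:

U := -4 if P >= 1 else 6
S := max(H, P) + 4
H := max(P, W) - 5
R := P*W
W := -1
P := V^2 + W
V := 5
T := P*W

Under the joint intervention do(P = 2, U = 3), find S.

6

The joint intervention fixes P = 2, U = 3, removing each variable's own equation.
H = max(P, W) - 5  [with P=2, W=-1]  = -3
S = max(H, P) + 4  [with H=-3, P=2]  = 6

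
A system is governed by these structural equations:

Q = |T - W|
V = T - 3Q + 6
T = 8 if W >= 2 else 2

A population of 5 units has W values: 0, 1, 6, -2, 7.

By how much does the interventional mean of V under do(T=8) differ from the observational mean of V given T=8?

-12.3

Every unit gets T=8 under the intervention. V values become -10, -7, 8, -16, 11; E[V|do(T=8)] = -2.8.
E[V|T=8] averages over only the 2 units with T=8 (W = 6, 7): V = 8, 11, mean 9.5.
Difference = -2.8 − 9.5 = -12.3.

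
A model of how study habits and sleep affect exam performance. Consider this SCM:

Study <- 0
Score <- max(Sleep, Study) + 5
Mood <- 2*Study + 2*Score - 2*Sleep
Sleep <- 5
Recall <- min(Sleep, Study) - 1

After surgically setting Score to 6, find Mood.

The intervention breaks the incoming arrows to Score: Score <- max(Sleep, Study) + 5 no longer applies, and Score = 6.
Mood = 2*Study + 2*Score - 2*Sleep  [with Study=0, Score=6, Sleep=5]  = 2

2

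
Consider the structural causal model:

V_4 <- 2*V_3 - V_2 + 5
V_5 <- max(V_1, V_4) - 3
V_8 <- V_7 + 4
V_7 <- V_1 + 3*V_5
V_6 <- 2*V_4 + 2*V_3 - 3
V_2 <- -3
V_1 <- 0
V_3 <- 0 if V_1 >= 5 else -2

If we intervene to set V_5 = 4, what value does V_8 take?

do(V_5=4) replaces the equation V_5 <- max(V_1, V_4) - 3 with the constant V_5 = 4.
V_7 = V_1 + 3*V_5  [with V_1=0, V_5=4]  = 12
V_8 = V_7 + 4  [with V_7=12]  = 16

16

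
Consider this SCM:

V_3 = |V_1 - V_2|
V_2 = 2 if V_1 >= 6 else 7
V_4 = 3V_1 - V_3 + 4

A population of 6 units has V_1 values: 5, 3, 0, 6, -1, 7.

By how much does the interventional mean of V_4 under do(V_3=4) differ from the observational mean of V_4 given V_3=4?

do(V_3=4) breaks V_3's dependence on V_1. With V_3=4 fixed, V_4 across the units is 15, 9, 0, 18, -3, 21, mean 10.
E[V_4|V_3=4] averages over only the 2 units with V_3=4 (V_1 = 3, 6): V_4 = 9, 18, mean 13.5.
Difference = 10 − 13.5 = -3.5.

-3.5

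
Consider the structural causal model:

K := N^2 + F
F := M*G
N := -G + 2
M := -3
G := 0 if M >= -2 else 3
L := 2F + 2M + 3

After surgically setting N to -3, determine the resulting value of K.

The intervention breaks the incoming arrows to N: N := -G + 2 no longer applies, and N = -3.
G = 0 if M >= -2 else 3  [with M=-3]  = 3
F = M*G  [with M=-3, G=3]  = -9
K = N^2 + F  [with N=-3, F=-9]  = 0

0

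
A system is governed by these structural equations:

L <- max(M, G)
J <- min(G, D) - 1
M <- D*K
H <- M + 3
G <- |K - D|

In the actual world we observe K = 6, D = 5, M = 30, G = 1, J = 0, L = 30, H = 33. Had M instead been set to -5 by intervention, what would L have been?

1

The intervention breaks the incoming arrows to M: M <- D*K no longer applies, and M = -5.
G = |K - D|  [with K=6, D=5]  = 1
L = max(M, G)  [with M=-5, G=1]  = 1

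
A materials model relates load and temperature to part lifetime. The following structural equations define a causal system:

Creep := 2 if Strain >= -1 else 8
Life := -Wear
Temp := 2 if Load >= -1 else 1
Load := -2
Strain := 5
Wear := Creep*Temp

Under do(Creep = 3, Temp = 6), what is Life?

-18

The joint intervention fixes Creep = 3, Temp = 6, removing each variable's own equation.
Wear = Creep*Temp  [with Creep=3, Temp=6]  = 18
Life = -Wear  [with Wear=18]  = -18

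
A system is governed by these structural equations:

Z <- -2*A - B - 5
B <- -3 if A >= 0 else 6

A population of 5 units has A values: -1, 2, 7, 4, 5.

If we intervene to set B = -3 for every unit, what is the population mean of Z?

-8.8

The intervention sets B=-3 in all 5 units regardless of A. Recomputing Z per unit gives 0, -6, -16, -10, -12; average -8.8.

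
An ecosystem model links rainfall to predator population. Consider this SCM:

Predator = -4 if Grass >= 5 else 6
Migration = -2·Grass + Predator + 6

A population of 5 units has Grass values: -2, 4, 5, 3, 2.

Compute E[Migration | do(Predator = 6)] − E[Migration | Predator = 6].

Every unit gets Predator=6 under the intervention. Migration values become 16, 4, 2, 6, 8; E[Migration|do(Predator=6)] = 7.2.
Observing Predator=6 restricts to units where Predator's equation naturally yields 6: Grass ∈ {-2, 4, 3, 2}. In that subpopulation Migration = 16, 4, 6, 8, mean 8.5.
Difference = 7.2 − 8.5 = -1.3.

-1.3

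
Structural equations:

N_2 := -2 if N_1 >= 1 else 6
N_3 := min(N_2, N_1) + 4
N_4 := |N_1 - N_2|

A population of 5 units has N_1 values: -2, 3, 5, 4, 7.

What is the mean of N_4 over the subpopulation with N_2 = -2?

E[N_4|N_2=-2] averages over only the 4 units with N_2=-2 (N_1 = 3, 5, 4, 7): N_4 = 5, 7, 6, 9, mean 6.75.

6.75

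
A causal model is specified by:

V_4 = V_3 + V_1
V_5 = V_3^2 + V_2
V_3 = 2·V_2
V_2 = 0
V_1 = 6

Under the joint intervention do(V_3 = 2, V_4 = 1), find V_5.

4

Setting V_3 = 2, V_4 = 1 by intervention discards those variables' equations.
V_5 = V_3^2 + V_2  [with V_3=2, V_2=0]  = 4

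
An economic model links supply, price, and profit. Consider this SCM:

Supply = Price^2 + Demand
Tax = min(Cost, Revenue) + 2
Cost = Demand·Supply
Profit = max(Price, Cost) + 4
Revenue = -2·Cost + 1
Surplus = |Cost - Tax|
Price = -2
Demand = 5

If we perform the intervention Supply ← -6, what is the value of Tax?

-28

The intervention breaks the incoming arrows to Supply: Supply = Price^2 + Demand no longer applies, and Supply = -6.
Cost = Demand·Supply  [with Demand=5, Supply=-6]  = -30
Revenue = -2·Cost + 1  [with Cost=-30]  = 61
Tax = min(Cost, Revenue) + 2  [with Cost=-30, Revenue=61]  = -28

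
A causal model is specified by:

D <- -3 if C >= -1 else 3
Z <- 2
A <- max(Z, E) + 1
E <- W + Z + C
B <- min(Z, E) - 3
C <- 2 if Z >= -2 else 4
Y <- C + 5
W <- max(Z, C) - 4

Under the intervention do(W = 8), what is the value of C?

Under do(W=8), the mechanism W <- max(Z, C) - 4 is discarded; W is fixed at 8.
Since C is not a descendant of the intervened variable, it is unaffected.
C = 2 if Z >= -2 else 4  [with Z=2]  = 2

2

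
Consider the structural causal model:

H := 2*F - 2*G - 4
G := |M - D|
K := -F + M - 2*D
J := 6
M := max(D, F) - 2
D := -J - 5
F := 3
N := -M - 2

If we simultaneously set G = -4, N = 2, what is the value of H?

Under do(G = -4, N = 2), each intervened variable's structural equation is replaced by its fixed value.
H = 2*F - 2*G - 4  [with F=3, G=-4]  = 10

10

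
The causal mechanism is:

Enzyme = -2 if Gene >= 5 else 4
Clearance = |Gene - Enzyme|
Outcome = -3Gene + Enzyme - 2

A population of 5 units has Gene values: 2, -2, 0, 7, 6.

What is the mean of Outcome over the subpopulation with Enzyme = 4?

E[Outcome|Enzyme=4] averages over only the 3 units with Enzyme=4 (Gene = 2, -2, 0): Outcome = -4, 8, 2, mean 2.

2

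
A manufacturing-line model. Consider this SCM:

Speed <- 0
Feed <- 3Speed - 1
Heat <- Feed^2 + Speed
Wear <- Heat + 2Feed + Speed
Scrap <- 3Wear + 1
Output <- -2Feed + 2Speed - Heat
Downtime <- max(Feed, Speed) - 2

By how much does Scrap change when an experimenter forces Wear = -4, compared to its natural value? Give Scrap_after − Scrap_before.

-9

Intervening sets Wear = -4 and removes its equation (Wear <- Heat + 2Feed + Speed).
Scrap = 3Wear + 1  [with Wear=-4]  = -11
Without intervention: Feed = 3Speed - 1  [with Speed=0]  = -1; Heat = Feed^2 + Speed  [with Feed=-1, Speed=0]  = 1; Wear = Heat + 2Feed + Speed  [with Heat=1, Feed=-1, Speed=0]  = -1; Scrap = 3Wear + 1  [with Wear=-1]  = -2.
Change = -11 − (-2) = -9.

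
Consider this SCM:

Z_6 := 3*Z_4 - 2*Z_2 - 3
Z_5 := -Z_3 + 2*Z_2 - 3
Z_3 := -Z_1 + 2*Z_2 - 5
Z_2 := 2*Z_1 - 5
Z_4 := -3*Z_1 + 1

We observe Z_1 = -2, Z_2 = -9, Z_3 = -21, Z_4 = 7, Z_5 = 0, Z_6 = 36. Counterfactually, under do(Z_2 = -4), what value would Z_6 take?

26

Under do(Z_2=-4), the mechanism Z_2 := 2*Z_1 - 5 is discarded; Z_2 is fixed at -4.
Z_4 = -3*Z_1 + 1  [with Z_1=-2]  = 7
Z_6 = 3*Z_4 - 2*Z_2 - 3  [with Z_4=7, Z_2=-4]  = 26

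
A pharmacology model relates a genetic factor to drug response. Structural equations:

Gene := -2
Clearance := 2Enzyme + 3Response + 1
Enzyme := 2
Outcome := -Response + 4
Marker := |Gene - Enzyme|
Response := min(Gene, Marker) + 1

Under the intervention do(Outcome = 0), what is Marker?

4

do(Outcome=0) replaces the equation Outcome := -Response + 4 with the constant Outcome = 0.
Marker is not downstream of the intervention, so its value is determined by the original equations.
Marker = |Gene - Enzyme|  [with Gene=-2, Enzyme=2]  = 4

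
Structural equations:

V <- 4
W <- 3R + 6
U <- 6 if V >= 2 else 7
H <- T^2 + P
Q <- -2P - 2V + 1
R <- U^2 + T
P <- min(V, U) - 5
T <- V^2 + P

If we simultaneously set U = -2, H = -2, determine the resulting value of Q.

Setting U = -2, H = -2 by intervention discards those variables' equations.
P = min(V, U) - 5  [with V=4, U=-2]  = -7
Q = -2P - 2V + 1  [with P=-7, V=4]  = 7

7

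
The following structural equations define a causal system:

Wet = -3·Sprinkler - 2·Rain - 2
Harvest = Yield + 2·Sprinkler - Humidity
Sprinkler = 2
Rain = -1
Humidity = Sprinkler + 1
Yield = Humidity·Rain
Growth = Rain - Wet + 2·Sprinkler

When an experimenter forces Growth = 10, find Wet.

-6

Under do(Growth=10), the mechanism Growth = Rain - Wet + 2·Sprinkler is discarded; Growth is fixed at 10.
Since Wet is not a descendant of the intervened variable, it is unaffected.
Wet = -3·Sprinkler - 2·Rain - 2  [with Sprinkler=2, Rain=-1]  = -6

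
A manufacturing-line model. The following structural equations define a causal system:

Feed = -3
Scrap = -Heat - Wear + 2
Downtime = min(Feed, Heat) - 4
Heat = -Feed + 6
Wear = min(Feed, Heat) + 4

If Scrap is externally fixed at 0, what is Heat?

The intervention breaks the incoming arrows to Scrap: Scrap = -Heat - Wear + 2 no longer applies, and Scrap = 0.
Since Heat is not a descendant of the intervened variable, it is unaffected.
Heat = -Feed + 6  [with Feed=-3]  = 9

9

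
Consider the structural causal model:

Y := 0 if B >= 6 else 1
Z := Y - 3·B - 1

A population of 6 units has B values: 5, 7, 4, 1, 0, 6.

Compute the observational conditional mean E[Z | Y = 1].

Conditioning on Y=1 selects the 4 unit(s) with B ∈ {5, 4, 1, 0}. Their Z values: -15, -12, -3, 0. Mean = -7.5.

-7.5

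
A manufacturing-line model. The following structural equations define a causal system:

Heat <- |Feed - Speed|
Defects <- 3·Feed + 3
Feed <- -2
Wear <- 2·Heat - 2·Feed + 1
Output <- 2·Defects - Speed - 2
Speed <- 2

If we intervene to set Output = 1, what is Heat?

do(Output=1) replaces the equation Output <- 2·Defects - Speed - 2 with the constant Output = 1.
Heat is not downstream of the intervention, so its value is determined by the original equations.
Heat = |Feed - Speed|  [with Feed=-2, Speed=2]  = 4

4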